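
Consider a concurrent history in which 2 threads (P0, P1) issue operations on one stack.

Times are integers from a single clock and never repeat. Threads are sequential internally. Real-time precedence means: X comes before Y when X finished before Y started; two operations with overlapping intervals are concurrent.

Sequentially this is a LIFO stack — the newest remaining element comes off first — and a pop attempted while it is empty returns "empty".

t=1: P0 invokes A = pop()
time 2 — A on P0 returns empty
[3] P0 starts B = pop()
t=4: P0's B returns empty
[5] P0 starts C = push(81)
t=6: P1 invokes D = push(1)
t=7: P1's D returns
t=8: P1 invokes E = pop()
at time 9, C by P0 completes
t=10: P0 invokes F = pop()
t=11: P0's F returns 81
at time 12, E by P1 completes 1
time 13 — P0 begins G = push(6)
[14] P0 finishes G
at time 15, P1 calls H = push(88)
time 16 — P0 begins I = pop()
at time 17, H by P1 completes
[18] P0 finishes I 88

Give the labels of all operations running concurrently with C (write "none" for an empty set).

D, E

concurrent with C ([5,9]): every op whose interval crosses 5..9
A [1,2]: before
B [3,4]: before
D [6,7]: concurrent
E [8,12]: concurrent
F [10,11]: after
G [13,14]: after
H [15,17]: after
I [16,18]: after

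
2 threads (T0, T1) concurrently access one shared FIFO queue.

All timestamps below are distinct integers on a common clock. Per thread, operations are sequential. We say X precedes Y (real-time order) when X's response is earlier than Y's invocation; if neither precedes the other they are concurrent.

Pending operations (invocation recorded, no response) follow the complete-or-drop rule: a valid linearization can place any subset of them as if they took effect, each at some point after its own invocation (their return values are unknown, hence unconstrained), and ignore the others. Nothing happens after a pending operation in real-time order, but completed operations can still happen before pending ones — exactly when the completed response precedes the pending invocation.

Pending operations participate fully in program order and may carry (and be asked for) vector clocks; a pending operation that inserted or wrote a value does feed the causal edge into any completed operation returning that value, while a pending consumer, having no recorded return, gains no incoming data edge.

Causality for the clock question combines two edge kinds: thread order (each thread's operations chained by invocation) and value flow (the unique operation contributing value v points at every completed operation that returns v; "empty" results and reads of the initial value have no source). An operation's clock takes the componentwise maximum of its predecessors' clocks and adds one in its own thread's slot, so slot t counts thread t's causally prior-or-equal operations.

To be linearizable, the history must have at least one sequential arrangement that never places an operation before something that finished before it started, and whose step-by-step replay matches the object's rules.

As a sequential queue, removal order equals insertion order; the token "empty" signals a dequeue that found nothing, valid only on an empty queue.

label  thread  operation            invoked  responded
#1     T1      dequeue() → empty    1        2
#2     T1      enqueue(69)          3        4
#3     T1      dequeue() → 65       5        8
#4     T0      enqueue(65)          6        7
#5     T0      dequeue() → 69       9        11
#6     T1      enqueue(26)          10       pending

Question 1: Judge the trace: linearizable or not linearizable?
already the first 8 events (up to #3's response at time 8) admit no linearization; the first 7 still do
real-time-consistent orders of the 4 completed operations: 2 — all fail the FIFO queue replay
take #1, #2, #3, #4: step 3 already fails, because #3 dequeue() → 65 cannot occur there
take #1, #2, #4, #3: step 4 already fails, because #3 dequeue() → 65 cannot occur there

not linearizable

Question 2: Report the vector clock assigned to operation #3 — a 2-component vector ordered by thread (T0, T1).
#1 (invocation 1): nothing precedes it; T1's component alone gives (0, 1)
#4 (invocation 6): nothing precedes it; T0's component alone gives (1, 0)
VC(#2, invoked at 3): max of VC(#1)=(0, 1), then +1 on thread T1 → (0, 2)
VC(#3, invoked at 5): max of VC(#2)=(0, 2), VC(#4)=(1, 0), then +1 on thread T1 → (1, 3)
VC(#5, invoked at 9): max of VC(#2)=(0, 2), VC(#4)=(1, 0), then +1 on thread T0 → (2, 2)
VC(#6, invoked at 10): max of VC(#3)=(1, 3), then +1 on thread T1 → (1, 4)
target: VC(#3) = (1, 3)

(1, 3)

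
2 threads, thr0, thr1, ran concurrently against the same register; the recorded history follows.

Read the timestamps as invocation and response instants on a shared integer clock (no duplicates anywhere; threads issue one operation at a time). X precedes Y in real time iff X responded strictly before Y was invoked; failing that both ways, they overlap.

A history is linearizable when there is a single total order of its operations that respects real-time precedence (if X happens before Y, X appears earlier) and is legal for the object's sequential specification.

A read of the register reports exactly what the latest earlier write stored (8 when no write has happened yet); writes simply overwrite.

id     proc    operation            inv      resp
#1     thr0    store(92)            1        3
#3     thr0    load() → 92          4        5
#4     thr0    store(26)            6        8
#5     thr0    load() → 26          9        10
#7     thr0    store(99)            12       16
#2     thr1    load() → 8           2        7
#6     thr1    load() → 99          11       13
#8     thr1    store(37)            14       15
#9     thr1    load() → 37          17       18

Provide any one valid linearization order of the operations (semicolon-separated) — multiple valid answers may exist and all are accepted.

after step 1 (#2 load() → 8): value 8
after step 2 (#1 store(92)): value 92
after step 3 (#3 load() → 92): value 92
after step 4 (#4 store(26)): value 26
after step 5 (#5 load() → 26): value 26
after step 6 (#7 store(99)): value 99
after step 7 (#6 load() → 99): value 99
after step 8 (#8 store(37)): value 37
after step 9 (#9 load() → 37): value 37

#2; #1; #3; #4; #5; #7; #6; #8; #9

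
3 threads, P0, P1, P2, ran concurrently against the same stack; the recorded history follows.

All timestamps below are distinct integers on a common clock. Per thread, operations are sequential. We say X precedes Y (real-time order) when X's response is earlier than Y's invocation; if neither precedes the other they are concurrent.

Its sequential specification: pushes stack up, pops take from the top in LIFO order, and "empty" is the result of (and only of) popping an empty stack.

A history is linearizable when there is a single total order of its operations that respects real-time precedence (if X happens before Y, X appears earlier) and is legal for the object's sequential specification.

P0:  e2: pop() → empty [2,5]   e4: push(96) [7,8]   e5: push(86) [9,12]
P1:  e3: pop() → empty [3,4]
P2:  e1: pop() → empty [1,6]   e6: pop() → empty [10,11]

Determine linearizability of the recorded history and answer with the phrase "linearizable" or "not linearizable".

not linearizable

already the first 11 events (up to e6's response at time 11) admit no linearization; the first 10 still do
checked exhaustively: 6 real-time-consistent orders of 5 completed operations, zero legal stack replays
no escape via the 1 pending operation (e5): every completion choice fails
one such order, e1, e2, e3, e4, e6 (pending dropped), breaks at step 5 where e6 pop() → empty is illegal
one such order, e1, e3, e2, e4, e6 (pending dropped), breaks at step 5 where e6 pop() → empty is illegal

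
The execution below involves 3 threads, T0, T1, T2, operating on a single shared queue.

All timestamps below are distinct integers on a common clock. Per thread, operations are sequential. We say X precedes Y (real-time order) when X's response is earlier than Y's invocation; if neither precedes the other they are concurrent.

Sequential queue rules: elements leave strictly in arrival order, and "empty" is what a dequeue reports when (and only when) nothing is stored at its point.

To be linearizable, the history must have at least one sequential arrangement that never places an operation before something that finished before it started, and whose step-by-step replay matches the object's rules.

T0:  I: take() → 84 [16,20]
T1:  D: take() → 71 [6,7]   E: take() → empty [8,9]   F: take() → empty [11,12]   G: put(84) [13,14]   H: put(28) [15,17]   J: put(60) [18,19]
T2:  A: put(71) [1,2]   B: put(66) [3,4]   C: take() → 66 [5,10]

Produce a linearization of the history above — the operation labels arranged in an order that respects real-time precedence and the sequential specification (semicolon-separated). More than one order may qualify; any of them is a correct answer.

1. A put(71), leaving queue <71>
2. B put(66), leaving queue <71,66>
3. D take() → 71, leaving queue <66>
4. C take() → 66, leaving queue <>
5. E take() → empty, leaving queue <>
6. F take() → empty, leaving queue <>
7. G put(84), leaving queue <84>
8. H put(28), leaving queue <84,28>
9. I take() → 84, leaving queue <28>
10. J put(60), leaving queue <28,60>

A; B; D; C; E; F; G; H; I; J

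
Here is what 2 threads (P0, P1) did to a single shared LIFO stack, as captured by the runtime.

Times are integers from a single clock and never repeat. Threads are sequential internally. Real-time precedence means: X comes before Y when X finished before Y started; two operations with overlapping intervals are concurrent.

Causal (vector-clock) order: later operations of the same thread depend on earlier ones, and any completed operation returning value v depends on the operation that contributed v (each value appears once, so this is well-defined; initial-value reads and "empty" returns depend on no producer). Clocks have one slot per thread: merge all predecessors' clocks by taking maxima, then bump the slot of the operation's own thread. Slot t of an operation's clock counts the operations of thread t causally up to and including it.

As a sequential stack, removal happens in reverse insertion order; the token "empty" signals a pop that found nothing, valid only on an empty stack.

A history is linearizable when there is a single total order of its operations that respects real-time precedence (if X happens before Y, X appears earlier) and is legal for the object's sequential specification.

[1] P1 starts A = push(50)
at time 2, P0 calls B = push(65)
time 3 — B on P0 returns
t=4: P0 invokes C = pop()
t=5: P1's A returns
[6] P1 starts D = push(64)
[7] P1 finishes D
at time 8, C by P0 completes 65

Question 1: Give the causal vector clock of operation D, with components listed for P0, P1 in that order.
Answer: (0, 2)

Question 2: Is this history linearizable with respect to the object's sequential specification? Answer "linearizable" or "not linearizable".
witness order: A, B, C, D
after step 1 (A push(50)): stack <50>
after step 2 (B push(65)): stack <50,65>
after step 3 (C pop() → 65): stack <50>
after step 4 (D push(64)): stack <50,64>

linearizable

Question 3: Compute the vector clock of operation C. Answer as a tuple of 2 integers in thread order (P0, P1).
Answer: (2, 0)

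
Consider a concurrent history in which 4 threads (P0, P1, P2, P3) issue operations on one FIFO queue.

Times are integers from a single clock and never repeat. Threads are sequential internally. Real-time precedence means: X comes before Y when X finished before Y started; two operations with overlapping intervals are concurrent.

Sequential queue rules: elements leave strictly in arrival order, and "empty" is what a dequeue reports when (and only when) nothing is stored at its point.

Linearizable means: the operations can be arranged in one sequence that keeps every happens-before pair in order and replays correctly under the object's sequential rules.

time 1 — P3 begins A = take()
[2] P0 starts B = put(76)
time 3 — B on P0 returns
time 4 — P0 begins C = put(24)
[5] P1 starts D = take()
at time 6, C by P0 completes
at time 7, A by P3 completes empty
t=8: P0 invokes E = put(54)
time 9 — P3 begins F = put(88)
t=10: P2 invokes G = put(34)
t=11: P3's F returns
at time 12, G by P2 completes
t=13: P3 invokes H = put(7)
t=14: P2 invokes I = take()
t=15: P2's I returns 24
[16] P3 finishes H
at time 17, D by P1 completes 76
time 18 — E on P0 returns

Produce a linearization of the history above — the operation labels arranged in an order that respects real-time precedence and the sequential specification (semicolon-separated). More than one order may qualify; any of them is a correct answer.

A; B; C; D; E; F; G; H; I

after step 1 (A take() → empty): queue <>
after step 2 (B put(76)): queue <76>
after step 3 (C put(24)): queue <76,24>
after step 4 (D take() → 76): queue <24>
after step 5 (E put(54)): queue <24,54>
after step 6 (F put(88)): queue <24,54,88>
after step 7 (G put(34)): queue <24,54,88,34>
after step 8 (H put(7)): queue <24,54,88,34,7>
after step 9 (I take() → 24): queue <54,88,34,7>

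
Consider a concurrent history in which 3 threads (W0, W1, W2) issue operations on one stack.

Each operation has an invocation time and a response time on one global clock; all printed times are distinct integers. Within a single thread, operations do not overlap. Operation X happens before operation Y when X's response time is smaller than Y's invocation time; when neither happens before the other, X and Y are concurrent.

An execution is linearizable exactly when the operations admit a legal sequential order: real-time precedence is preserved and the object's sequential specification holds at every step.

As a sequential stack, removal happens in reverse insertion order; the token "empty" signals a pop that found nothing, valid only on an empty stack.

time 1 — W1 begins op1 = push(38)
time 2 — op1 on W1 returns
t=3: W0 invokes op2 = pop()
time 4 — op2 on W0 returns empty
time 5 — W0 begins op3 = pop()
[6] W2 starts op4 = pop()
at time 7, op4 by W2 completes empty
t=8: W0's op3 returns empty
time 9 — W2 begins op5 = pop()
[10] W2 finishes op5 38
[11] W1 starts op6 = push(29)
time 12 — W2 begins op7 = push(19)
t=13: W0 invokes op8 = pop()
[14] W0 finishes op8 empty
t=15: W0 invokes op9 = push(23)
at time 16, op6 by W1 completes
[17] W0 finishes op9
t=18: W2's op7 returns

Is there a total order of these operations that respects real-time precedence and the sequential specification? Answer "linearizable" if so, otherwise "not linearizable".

not linearizable

prefix check: 1..3 passes, 1..4 fails once op2's time-4 response joins
one real-time candidate order over the 2 completed operations — the stack replay rejects it
take op1, op2: step 2 already fails, because op2 pop() → empty cannot occur there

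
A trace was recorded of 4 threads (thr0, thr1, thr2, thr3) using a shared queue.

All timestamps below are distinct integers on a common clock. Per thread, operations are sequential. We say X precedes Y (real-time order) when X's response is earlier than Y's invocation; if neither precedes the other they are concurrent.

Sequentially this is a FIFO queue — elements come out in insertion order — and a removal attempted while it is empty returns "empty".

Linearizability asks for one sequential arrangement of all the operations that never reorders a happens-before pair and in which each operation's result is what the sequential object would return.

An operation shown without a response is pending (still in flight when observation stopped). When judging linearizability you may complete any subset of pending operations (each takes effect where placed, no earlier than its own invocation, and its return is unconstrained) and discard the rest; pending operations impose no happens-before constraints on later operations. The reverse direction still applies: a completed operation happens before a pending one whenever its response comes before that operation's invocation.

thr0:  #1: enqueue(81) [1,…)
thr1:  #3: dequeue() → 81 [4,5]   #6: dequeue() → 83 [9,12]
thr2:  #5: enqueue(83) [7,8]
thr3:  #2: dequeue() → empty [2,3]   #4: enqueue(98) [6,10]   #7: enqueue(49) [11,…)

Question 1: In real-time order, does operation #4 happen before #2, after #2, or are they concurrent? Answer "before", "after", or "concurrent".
after

#4 spans [6,10], #2 spans [2,3]
resp(#2)=3 < inv(#4)=6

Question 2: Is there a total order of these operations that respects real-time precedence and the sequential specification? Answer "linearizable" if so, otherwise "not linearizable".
linearizable

one valid linearization: #2, #1, #3, #5, #4, #6
1. #2 dequeue() → empty, leaving queue <>
2. #1 enqueue(81) (pending, included), leaving queue <81>
3. #3 dequeue() → 81, leaving queue <>
4. #5 enqueue(83), leaving queue <83>
5. #4 enqueue(98), leaving queue <83,98>
6. #6 dequeue() → 83, leaving queue <98>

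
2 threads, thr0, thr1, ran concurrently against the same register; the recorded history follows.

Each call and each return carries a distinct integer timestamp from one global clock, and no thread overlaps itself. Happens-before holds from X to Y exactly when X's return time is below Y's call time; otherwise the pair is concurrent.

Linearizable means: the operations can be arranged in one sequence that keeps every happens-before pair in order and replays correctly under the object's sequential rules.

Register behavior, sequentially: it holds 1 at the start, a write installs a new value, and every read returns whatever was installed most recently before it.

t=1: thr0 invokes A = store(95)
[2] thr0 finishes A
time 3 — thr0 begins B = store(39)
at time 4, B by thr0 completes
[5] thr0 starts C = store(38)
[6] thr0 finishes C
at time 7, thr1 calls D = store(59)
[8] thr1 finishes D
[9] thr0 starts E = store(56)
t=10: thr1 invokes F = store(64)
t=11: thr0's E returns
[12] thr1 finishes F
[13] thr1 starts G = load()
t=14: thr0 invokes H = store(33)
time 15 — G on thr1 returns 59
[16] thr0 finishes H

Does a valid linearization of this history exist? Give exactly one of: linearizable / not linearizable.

not linearizable

already the first 15 events (up to G's response at time 15) admit no linearization; the first 14 still do
every one of the 2 real-time-consistent orders over 7 completed register ops fails the sequential spec
include/drop combinations of the 1 pending operation (H) were all tried; none helps
e.g. A, B, C, D, E, F, G (pending dropped): illegal at step 7, since G load() → 59 cannot apply there
e.g. A, B, C, D, F, E, G (pending dropped): illegal at step 7, since G load() → 59 cannot apply there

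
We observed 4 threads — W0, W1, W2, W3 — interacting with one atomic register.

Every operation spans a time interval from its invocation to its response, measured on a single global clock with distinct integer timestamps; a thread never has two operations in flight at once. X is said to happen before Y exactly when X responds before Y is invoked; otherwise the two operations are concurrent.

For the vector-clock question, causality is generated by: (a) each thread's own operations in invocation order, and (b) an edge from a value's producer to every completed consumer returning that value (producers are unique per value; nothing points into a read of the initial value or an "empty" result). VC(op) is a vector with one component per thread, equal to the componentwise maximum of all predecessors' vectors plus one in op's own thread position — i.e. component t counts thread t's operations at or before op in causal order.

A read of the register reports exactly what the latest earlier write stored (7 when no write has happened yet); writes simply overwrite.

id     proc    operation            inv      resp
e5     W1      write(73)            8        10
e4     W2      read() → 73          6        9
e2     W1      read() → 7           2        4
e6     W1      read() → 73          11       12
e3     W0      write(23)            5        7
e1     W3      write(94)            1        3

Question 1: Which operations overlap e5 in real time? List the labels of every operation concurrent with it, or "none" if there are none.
e4

e5 spans [8,10]; an op avoiding the whole window 8..10 is ordered, any other is concurrent
e1 [1,3]: before
e2 [2,4]: before
e3 [5,7]: before
e4 [6,9]: concurrent
e6 [11,12]: after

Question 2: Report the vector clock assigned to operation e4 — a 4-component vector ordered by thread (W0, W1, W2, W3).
(0, 2, 1, 0)

VC(e1, invoked at 1): no causal predecessors; +1 on W3 → (0, 0, 0, 1)
VC(e2, invoked at 2): no causal predecessors; +1 on W1 → (0, 1, 0, 0)
VC(e3, invoked at 5): no causal predecessors; +1 on W0 → (1, 0, 0, 0)
e5 (invocation 8): componentwise max over VC(e2)=(0, 1, 0, 0), +1 at W1, giving (0, 2, 0, 0)
e4 (invocation 6): componentwise max over VC(e5)=(0, 2, 0, 0), +1 at W2, giving (0, 2, 1, 0)
e6 (invocation 11): componentwise max over VC(e5)=(0, 2, 0, 0), +1 at W1, giving (0, 3, 0, 0)
target: VC(e4) = (0, 2, 1, 0)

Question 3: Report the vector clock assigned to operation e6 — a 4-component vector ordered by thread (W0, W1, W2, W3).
(0, 3, 0, 0)

e1 (invocation 1): nothing precedes it; W3's component alone gives (0, 0, 0, 1)
e2 (invocation 2): nothing precedes it; W1's component alone gives (0, 1, 0, 0)
e3 (invocation 5): nothing precedes it; W0's component alone gives (1, 0, 0, 0)
e5, invoked 8, takes VC(e2)=(0, 1, 0, 0) under max, adds 1 for W1 → (0, 2, 0, 0)
e4, invoked 6, takes VC(e5)=(0, 2, 0, 0) under max, adds 1 for W2 → (0, 2, 1, 0)
e6, invoked 11, takes VC(e5)=(0, 2, 0, 0) under max, adds 1 for W1 → (0, 3, 0, 0)
target: VC(e6) = (0, 3, 0, 0)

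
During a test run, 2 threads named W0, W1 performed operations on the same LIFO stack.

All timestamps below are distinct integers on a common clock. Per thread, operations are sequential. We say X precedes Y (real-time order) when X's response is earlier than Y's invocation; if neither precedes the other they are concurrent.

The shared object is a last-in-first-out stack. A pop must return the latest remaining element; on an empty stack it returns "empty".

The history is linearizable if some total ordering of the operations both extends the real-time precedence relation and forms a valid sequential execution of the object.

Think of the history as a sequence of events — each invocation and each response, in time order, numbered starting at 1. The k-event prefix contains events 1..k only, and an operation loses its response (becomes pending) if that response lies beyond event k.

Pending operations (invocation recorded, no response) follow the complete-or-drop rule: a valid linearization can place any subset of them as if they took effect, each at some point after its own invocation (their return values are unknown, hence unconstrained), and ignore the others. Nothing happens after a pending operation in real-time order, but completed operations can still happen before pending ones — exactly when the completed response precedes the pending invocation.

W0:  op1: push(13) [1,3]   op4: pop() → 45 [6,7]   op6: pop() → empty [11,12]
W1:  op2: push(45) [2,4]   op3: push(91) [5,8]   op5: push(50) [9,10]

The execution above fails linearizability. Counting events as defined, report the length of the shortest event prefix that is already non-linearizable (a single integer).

12

events 1..11 are linearizable; a witness order is op1, op2, op4, op3, op5:
1. op1 push(13), leaving stack <13>
2. op2 push(45), leaving stack <13,45>
3. op4 pop() → 45, leaving stack <13>
4. op3 push(91), leaving stack <13,91>
5. op5 push(50), leaving stack <13,91,50>
include event 12 — op6 responding at 12 — and every candidate order breaks
one such order, op1, op2, op3, op4, op5, op6, breaks at step 4 where op4 pop() → 45 is illegal
one such order, op1, op2, op4, op3, op5, op6, breaks at step 6 where op6 pop() → empty is illegal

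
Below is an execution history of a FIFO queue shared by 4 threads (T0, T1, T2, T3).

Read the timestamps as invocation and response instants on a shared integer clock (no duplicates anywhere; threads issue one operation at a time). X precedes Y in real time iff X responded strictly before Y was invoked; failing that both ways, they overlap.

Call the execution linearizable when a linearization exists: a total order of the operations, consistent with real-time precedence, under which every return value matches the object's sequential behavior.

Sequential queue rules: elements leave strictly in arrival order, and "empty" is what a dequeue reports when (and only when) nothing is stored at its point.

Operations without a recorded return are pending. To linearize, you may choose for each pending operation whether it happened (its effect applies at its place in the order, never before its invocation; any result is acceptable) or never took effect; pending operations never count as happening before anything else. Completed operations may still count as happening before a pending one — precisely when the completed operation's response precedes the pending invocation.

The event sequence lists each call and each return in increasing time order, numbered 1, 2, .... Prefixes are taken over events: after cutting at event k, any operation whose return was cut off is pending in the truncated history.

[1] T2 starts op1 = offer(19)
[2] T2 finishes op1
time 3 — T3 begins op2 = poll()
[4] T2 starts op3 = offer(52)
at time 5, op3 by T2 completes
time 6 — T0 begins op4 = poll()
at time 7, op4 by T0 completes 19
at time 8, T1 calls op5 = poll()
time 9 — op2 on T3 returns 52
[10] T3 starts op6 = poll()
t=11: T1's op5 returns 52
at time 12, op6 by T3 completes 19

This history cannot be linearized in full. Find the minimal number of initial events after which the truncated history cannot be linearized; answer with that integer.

11

events 1..10 are linearizable; a witness order is op1, op3, op4, op2:
1. op1 offer(19), leaving queue <19>
2. op3 offer(52), leaving queue <19,52>
3. op4 poll() → 19, leaving queue <52>
4. op2 poll() → 52, leaving queue <>
once event 11 joins (op5's response, time 11), exhaustive search finds no witness
including or dropping the 1 pending operation (op6) in any combination fails
one such order, op1, op2, op3, op4, op5 (pending dropped), breaks at step 2 where op2 poll() → 52 is illegal
one such order, op1, op3, op2, op4, op5 (pending dropped), breaks at step 3 where op2 poll() → 52 is illegal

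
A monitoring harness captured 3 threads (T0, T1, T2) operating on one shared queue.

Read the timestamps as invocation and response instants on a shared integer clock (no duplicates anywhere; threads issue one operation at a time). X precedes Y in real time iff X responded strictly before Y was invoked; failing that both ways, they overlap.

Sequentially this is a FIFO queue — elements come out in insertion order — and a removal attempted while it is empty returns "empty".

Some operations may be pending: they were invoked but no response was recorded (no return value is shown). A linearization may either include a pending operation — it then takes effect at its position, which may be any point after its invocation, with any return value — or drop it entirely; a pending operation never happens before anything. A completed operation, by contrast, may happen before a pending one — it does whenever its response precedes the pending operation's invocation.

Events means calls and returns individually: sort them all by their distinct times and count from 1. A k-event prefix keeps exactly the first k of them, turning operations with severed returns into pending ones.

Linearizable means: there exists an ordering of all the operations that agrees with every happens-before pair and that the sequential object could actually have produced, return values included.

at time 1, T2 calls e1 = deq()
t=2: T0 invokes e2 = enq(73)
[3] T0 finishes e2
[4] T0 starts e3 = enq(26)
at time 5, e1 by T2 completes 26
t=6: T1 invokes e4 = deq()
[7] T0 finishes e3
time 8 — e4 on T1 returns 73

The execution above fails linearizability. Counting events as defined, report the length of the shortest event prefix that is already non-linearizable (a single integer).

events 1..4 are linearizable; a witness order is e1, e2:
1. e1 deq() (pending, included), leaving queue <>
2. e2 enq(73), leaving queue <73>
adding event 5 (e1 responds at 5) leaves no legal real-time order
no completion choice of the 1 pending operation (e3) rescues it — every subset was tried
one such order, e1, e2 (pending dropped), breaks at step 1 where e1 deq() → 26 is illegal
one such order, e2, e1 (pending dropped), breaks at step 2 where e1 deq() → 26 is illegal

5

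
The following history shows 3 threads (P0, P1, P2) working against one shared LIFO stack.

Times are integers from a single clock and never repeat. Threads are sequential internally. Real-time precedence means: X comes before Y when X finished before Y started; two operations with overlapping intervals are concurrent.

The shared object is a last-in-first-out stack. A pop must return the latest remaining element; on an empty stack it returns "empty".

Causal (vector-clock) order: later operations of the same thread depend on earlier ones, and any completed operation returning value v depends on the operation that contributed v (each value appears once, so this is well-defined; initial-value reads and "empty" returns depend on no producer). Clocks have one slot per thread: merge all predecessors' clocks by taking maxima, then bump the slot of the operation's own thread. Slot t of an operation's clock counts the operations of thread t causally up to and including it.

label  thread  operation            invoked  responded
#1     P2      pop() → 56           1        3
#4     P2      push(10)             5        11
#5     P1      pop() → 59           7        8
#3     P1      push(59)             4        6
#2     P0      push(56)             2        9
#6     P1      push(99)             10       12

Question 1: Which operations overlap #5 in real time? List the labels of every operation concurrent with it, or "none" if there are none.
#2, #4

#5 runs from 7 to 8; window-overlapping ops are concurrent
#1 [1,3]: before
#2 [2,9]: concurrent
#3 [4,6]: before
#4 [5,11]: concurrent
#6 [10,12]: after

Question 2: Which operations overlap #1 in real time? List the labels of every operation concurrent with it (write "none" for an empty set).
#2

#1 spans [1,3]: anything still running between times 1 and 3 counts as concurrent
#2 [2,9]: concurrent
#3 [4,6]: after
#4 [5,11]: after
#5 [7,8]: after
#6 [10,12]: after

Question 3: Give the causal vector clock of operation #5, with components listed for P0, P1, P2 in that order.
(0, 2, 0)

#3 (invocation 4): nothing precedes it; P1's component alone gives (0, 1, 0)
#2 (invocation 2): nothing precedes it; P0's component alone gives (1, 0, 0)
#5 (invocation 7): componentwise max over VC(#3)=(0, 1, 0), +1 at P1, giving (0, 2, 0)
#1 (invocation 1): componentwise max over VC(#2)=(1, 0, 0), +1 at P2, giving (1, 0, 1)
#6 (invocation 10): componentwise max over VC(#5)=(0, 2, 0), +1 at P1, giving (0, 3, 0)
#4 (invocation 5): componentwise max over VC(#1)=(1, 0, 1), +1 at P2, giving (1, 0, 2)
target: VC(#5) = (0, 2, 0)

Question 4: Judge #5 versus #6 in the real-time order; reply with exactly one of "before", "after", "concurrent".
before

#5 spans [7,8], #6 spans [10,12]
resp(#5)=8 < inv(#6)=10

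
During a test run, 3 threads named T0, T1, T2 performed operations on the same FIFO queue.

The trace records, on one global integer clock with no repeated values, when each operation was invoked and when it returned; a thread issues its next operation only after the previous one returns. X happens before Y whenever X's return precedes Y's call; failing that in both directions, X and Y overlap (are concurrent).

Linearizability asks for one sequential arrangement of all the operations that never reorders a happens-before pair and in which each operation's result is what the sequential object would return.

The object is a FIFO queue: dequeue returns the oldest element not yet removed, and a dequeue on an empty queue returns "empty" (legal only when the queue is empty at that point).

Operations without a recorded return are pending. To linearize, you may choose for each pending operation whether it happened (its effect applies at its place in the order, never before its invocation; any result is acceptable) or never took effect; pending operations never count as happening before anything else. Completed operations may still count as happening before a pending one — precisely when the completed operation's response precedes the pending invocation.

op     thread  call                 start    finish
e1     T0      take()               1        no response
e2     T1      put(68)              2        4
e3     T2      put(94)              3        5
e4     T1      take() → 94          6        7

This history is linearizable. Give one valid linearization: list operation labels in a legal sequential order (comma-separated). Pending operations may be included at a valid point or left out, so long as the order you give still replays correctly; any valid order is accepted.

1. e1 take() (pending, included), leaving queue <>
2. e3 put(94), leaving queue <94>
3. e2 put(68), leaving queue <94,68>
4. e4 take() → 94, leaving queue <68>

e1, e3, e2, e4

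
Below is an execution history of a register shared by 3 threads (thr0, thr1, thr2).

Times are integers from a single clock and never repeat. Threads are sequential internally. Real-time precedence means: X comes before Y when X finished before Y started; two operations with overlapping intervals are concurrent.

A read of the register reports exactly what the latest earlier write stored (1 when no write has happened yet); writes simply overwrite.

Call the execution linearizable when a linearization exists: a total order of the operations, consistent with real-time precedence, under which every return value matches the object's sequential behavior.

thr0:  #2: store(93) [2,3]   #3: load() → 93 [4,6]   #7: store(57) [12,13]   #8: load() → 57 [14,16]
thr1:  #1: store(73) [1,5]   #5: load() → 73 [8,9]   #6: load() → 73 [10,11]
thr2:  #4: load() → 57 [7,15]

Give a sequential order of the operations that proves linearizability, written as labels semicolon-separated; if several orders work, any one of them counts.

#2; #3; #1; #5; #6; #7; #4; #8

1. #2 store(93), leaving value 93
2. #3 load() → 93, leaving value 93
3. #1 store(73), leaving value 73
4. #5 load() → 73, leaving value 73
5. #6 load() → 73, leaving value 73
6. #7 store(57), leaving value 57
7. #4 load() → 57, leaving value 57
8. #8 load() → 57, leaving value 57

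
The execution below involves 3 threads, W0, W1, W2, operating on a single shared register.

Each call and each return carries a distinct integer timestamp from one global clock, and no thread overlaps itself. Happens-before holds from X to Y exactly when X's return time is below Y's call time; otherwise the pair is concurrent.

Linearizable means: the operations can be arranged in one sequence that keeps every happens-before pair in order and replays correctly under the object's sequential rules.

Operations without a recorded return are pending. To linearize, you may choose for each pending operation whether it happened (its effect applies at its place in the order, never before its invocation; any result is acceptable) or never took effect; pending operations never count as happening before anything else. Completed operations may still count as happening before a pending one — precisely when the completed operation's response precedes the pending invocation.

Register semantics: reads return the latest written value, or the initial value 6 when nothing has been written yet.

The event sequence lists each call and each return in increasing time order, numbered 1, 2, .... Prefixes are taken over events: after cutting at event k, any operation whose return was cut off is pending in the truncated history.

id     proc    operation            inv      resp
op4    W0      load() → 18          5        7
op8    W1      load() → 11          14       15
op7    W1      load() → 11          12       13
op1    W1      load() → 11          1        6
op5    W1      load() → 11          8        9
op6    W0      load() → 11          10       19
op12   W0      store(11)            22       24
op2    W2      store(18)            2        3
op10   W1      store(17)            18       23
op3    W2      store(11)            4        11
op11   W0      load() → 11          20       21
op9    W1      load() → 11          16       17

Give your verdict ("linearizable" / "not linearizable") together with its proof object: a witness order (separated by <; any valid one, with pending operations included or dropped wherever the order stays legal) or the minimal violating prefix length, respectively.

after step 1 (op2 store(18)): value 18
after step 2 (op4 load() → 18): value 18
after step 3 (op3 store(11)): value 11
after step 4 (op1 load() → 11): value 11
after step 5 (op5 load() → 11): value 11
after step 6 (op6 load() → 11): value 11
after step 7 (op7 load() → 11): value 11
after step 8 (op8 load() → 11): value 11
after step 9 (op9 load() → 11): value 11
after step 10 (op11 load() → 11): value 11
after step 11 (op10 store(17)): value 17
after step 12 (op12 store(11)): value 11

linearizable — witness: op2 < op4 < op3 < op1 < op5 < op6 < op7 < op8 < op9 < op11 < op10 < op12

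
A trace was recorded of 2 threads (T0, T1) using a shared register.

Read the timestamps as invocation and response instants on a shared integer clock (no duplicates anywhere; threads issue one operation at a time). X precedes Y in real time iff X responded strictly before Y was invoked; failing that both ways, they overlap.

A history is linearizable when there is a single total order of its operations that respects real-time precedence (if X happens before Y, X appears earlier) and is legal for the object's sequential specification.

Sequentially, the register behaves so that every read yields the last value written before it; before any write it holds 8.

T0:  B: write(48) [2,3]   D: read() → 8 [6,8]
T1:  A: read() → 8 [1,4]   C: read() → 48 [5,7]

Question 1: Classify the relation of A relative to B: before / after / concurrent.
concurrent

A spans [1,4], B spans [2,3]
the intervals overlap in both directions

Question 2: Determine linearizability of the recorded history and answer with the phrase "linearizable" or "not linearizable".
not linearizable

through event 7 a valid linearization exists; event 8 (D responding at time 8) ends that
the 4 completed operations admit 4 real-time orders; each fails the register replay
take A, B, C, D: step 4 already fails, because D read() → 8 cannot occur there
take A, B, D, C: step 3 already fails, because D read() → 8 cannot occur there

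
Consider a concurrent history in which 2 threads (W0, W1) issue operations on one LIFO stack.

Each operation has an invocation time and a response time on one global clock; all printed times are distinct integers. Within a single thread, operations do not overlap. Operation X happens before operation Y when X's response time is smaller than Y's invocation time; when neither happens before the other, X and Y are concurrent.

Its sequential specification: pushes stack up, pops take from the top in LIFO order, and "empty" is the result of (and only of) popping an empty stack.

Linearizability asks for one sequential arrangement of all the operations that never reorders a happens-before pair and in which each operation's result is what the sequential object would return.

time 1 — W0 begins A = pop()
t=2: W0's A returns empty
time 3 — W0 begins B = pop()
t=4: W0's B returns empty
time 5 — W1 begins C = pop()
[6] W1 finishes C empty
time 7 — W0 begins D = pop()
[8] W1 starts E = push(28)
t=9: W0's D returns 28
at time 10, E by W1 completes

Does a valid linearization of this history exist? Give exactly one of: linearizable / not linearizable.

linearizable

witness order: A, B, C, E, D
step 1: A pop() → empty — stack <>
step 2: B pop() → empty — stack <>
step 3: C pop() → empty — stack <>
step 4: E push(28) — stack <28>
step 5: D pop() → 28 — stack <>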